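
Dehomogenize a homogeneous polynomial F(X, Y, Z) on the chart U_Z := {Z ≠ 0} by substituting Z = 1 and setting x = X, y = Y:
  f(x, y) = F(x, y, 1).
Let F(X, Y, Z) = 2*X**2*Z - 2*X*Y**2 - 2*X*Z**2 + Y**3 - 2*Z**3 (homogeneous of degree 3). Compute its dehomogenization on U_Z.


f(x, y) = 2*x**2 - 2*x*y**2 - 2*x + y**3 - 2

On U_Z we set Z = 1. Each monomial c·X^i·Y^j·Z^k in F becomes c·x^i·y^j·1^k = c·x^i·y^j.
Substituting Z = 1: F(X, Y, 1) = 2*x**2 - 2*x*y**2 - 2*x + y**3 - 2.
Note: deg(f) ≤ deg(F) = 3; strict inequality happens when F is divisible by Z (lost terms).


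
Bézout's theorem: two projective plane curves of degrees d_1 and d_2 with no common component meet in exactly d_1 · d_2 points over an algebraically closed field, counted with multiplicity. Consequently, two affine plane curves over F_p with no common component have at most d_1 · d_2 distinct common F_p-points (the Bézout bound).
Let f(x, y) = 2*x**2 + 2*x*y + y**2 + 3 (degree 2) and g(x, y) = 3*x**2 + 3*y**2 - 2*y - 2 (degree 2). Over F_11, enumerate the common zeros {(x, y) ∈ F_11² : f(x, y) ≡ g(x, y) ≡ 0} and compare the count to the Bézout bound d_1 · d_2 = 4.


Common zeros: {(2, 7)}; count = 1; Bézout bound = 4.

deg(f) = 2, deg(g) = 2, so Bézout bound = 4.
Scan x ∈ F_11. For each x, list the y ∈ F_11 with f(x, y) ≡ 0 and those with g(x, y) ≡ 0 (mod 11); the common zeros in that column are the intersection.
  x = 0: f ≡ 0 at y ∈ ∅; g ≡ 0 at y ∈ ∅; common: ∅.
  x = 1: f ≡ 0 at y ∈ ∅; g ≡ 0 at y ∈ {3, 5}; common: ∅.
  x = 2: f ≡ 0 at y ∈ {0, 7}; g ≡ 0 at y ∈ {1, 7}; common: {7}.
  x = 3: f ≡ 0 at y ∈ ∅; g ≡ 0 at y ∈ {2, 6}; common: ∅.
  x = 4: f ≡ 0 at y ∈ {1, 2}; g ≡ 0 at y ∈ ∅; common: ∅.
  x = 5: f ≡ 0 at y ∈ {2, 10}; g ≡ 0 at y ∈ ∅; common: ∅.
  x = 6: f ≡ 0 at y ∈ {1, 9}; g ≡ 0 at y ∈ ∅; common: ∅.
  x = 7: f ≡ 0 at y ∈ {9, 10}; g ≡ 0 at y ∈ ∅; common: ∅.
  x = 8: f ≡ 0 at y ∈ ∅; g ≡ 0 at y ∈ {2, 6}; common: ∅.
  x = 9: f ≡ 0 at y ∈ {0, 4}; g ≡ 0 at y ∈ {1, 7}; common: ∅.
  x = 10: f ≡ 0 at y ∈ ∅; g ≡ 0 at y ∈ {3, 5}; common: ∅.
Collecting: common zeros = {(2, 7)}, so the count is 1.
Comparison with the Bézout bound: 1 ≤ 4 = deg(f)·deg(g), as expected for curves with no common component (the affine F_11-count falls short of the bound because intersections may lie at infinity, over extension fields, or carry multiplicity).


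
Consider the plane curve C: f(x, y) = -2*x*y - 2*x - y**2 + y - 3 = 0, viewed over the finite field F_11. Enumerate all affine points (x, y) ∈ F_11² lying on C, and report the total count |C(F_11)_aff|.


Affine F_11-points: {(0, 6), (1, 2), (1, 8), (2, 1), (2, 7), (3, 3), (4, 0), (4, 4), (10, 5), (10, 9)}; count = 10.

For each of the 121 pairs (x, y) ∈ F_11², evaluate f(x, y) mod 11. Record the zeros.
  x = 0: [0↦8, 1↦8, 2↦6, 3↦2, 4↦7, 5↦10, 6↦0, 7↦10, 8↦7, 9↦2, 10↦6]  zeros at y ∈ {6}
  x = 1: [0↦6, 1↦4, 2↦0, 3↦5, 4↦8, 5↦9, 6↦8, 7↦5, 8↦0, 9↦4, 10↦6]  zeros at y ∈ {2, 8}
  x = 2: [0↦4, 1↦0, 2↦5, 3↦8, 4↦9, 5↦8, 6↦5, 7↦0, 8↦4, 9↦6, 10↦6]  zeros at y ∈ {1, 7}
  x = 3: [0↦2, 1↦7, 2↦10, 3↦0, 4↦10, 5↦7, 6↦2, 7↦6, 8↦8, 9↦8, 10↦6]  zeros at y ∈ {3}
  x = 4: [0↦0, 1↦3, 2↦4, 3↦3, 4↦0, 5↦6, 6↦10, 7↦1, 8↦1, 9↦10, 10↦6]  zeros at y ∈ {0, 4}
  x = 5: [0↦9, 1↦10, 2↦9, 3↦6, 4↦1, 5↦5, 6↦7, 7↦7, 8↦5, 9↦1, 10↦6]  zeros at y ∈ ∅
  x = 6: [0↦7, 1↦6, 2↦3, 3↦9, 4↦2, 5↦4, 6↦4, 7↦2, 8↦9, 9↦3, 10↦6]  zeros at y ∈ ∅
  x = 7: [0↦5, 1↦2, 2↦8, 3↦1, 4↦3, 5↦3, 6↦1, 7↦8, 8↦2, 9↦5, 10↦6]  zeros at y ∈ ∅
  x = 8: [0↦3, 1↦9, 2↦2, 3↦4, 4↦4, 5↦2, 6↦9, 7↦3, 8↦6, 9↦7, 10↦6]  zeros at y ∈ ∅
  x = 9: [0↦1, 1↦5, 2↦7, 3↦7, 4↦5, 5↦1, 6↦6, 7↦9, 8↦10, 9↦9, 10↦6]  zeros at y ∈ ∅
  x = 10: [0↦10, 1↦1, 2↦1, 3↦10, 4↦6, 5↦0, 6↦3, 7↦4, 8↦3, 9↦0, 10↦6]  zeros at y ∈ {5, 9}
Collecting zeros: affine points = {(0, 6), (1, 2), (1, 8), (2, 1), (2, 7), (3, 3), (4, 0), (4, 4), (10, 5), (10, 9)}.
Total count |C(F_11)_aff| = 10.


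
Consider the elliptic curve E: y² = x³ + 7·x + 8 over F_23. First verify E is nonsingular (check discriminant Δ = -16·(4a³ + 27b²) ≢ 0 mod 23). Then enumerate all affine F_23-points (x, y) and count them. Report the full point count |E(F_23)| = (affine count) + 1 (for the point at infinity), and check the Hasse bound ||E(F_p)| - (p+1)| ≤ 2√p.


Affine points = {(0, 10), (0, 13), (1, 4), (1, 19), (4, 10), (4, 13), (6, 6), (6, 17), (7, 3), (7, 20), (8, 1), (8, 22), (9, 8), (9, 15), (11, 6), (11, 17), (12, 7), (12, 16), (17, 7), (17, 16), (18, 3), (18, 20), (19, 10), (19, 13), (20, 11), (20, 12), (21, 3), (21, 20), (22, 0)}; affine count = 29; |E(F_23)| = 30.

Discriminant check: Δ ∝ 4a³ + 27b² = 4·7³ + 27·8² = 4·343 + 27·64 ≡ 18 (mod 23). Nonzero ⇒ E is nonsingular.
For each x ∈ F_23, compute rhs = x³ + 7·x + 8 mod 23, then count y ∈ F_23 with y² ≡ rhs.
  x = 0: rhs = 8, matching y values: 10, 13 (2 points).
  x = 1: rhs = 16, matching y values: 4, 19 (2 points).
  x = 2: rhs = 7, matching y values: none (0 points).
  x = 3: rhs = 10, matching y values: none (0 points).
  x = 4: rhs = 8, matching y values: 10, 13 (2 points).
  x = 5: rhs = 7, matching y values: none (0 points).
  x = 6: rhs = 13, matching y values: 6, 17 (2 points).
  x = 7: rhs = 9, matching y values: 3, 20 (2 points).
  x = 8: rhs = 1, matching y values: 1, 22 (2 points).
  x = 9: rhs = 18, matching y values: 8, 15 (2 points).
  x = 10: rhs = 20, matching y values: none (0 points).
  x = 11: rhs = 13, matching y values: 6, 17 (2 points).
  x = 12: rhs = 3, matching y values: 7, 16 (2 points).
  x = 13: rhs = 19, matching y values: none (0 points).
  x = 14: rhs = 21, matching y values: none (0 points).
  x = 15: rhs = 15, matching y values: none (0 points).
  x = 16: rhs = 7, matching y values: none (0 points).
  x = 17: rhs = 3, matching y values: 7, 16 (2 points).
  x = 18: rhs = 9, matching y values: 3, 20 (2 points).
  x = 19: rhs = 8, matching y values: 10, 13 (2 points).
  x = 20: rhs = 6, matching y values: 11, 12 (2 points).
  x = 21: rhs = 9, matching y values: 3, 20 (2 points).
  x = 22: rhs = 0, matching y values: 0 (1 points).
Total affine count: 29.
Full point count |E(F_23)| = 29 + 1 = 30.
Hasse bound: |30 − (23+1)| = |6| = 6 ≤ 2√23 ≈ 9.5917 ✓.


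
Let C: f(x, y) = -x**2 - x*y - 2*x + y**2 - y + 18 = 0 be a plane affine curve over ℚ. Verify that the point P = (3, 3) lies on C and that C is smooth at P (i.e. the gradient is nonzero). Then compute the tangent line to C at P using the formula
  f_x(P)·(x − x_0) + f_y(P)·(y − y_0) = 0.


Tangent line at P: -11*x + 2*y + 27 = 0.

Step 1: f(3, 3) = 0, so P lies on C.
Step 2: partial derivatives
  f_x(x, y) = -2*x - y - 2, f_y(x, y) = -x + 2*y - 1.
  f_x(P) = -11, f_y(P) = 2 (gradient nonzero, so P is smooth).
Step 3: tangent line at P: -11·(x − 3) + 2·(y − 3) = 0.
Expanding: -11*x + 2*y + 27 = 0.


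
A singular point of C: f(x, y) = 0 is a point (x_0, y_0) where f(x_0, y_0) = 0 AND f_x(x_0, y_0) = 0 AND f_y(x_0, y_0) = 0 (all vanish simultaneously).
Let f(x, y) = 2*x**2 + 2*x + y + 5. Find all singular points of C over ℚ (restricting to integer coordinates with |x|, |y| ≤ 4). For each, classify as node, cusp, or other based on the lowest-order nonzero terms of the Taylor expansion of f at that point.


No singular points in the scanned grid; C is smooth there.

Compute partial derivatives:
  f_x = 4*x + 2.
  f_y = 1.
f_y = 1 is a nonzero constant, so f_y never vanishes: no point (x, y) can satisfy f = f_x = f_y = 0. In particular no (x, y) ∈ {−4, ..., 4}² is singular; the curve is smooth.


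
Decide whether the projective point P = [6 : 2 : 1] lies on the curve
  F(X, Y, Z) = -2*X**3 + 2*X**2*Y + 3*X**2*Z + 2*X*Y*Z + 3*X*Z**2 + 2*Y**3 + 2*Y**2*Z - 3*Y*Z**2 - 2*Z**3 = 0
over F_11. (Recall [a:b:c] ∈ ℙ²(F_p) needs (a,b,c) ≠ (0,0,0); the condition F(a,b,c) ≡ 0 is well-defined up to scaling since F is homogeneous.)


F(6,2,1) ≡ 10 (mod 11); P is NOT on the curve.

Evaluate F(6, 2, 1) term-by-term (mod 11).
  -2*X**3 ↦ -2·216·1·1 = -432
  2*X**2*Y ↦ 2·36·2·1 = 144
  3*X**2*Z ↦ 3·36·1·1 = 108
  2*X*Y*Z ↦ 2·6·2·1 = 24
  3*X*Z**2 ↦ 3·6·1·1 = 18
  2*Y**3 ↦ 2·1·8·1 = 16
  2*Y**2*Z ↦ 2·1·4·1 = 8
  -3*Y*Z**2 ↦ -3·1·2·1 = -6
  -2*Z**3 ↦ -2·1·1·1 = -2
Sum: F(6, 2, 1) = (-432) + (144) + (108) + (24) + (18) + (16) + (8) + (-6) + (-2) = -122.
Reducing mod 11: -122 ≡ 10 (mod 11).
Since F(a, b, c) ≡ 10 ≠ 0 (mod 11), P does NOT lie on the curve.


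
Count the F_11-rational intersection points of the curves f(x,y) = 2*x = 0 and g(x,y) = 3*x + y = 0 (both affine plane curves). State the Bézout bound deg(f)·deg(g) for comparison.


Common zeros: {(0, 0)}; count = 1; Bézout bound = 1.

deg(f) = 1, deg(g) = 1, so Bézout bound = 1.
Scan x ∈ F_11. For each x, list the y ∈ F_11 with f(x, y) ≡ 0 and those with g(x, y) ≡ 0 (mod 11); the common zeros in that column are the intersection.
  x = 0: f ≡ 0 at y ∈ {0, 1, 2, 3, 4, 5, 6, 7, 8, 9, 10}; g ≡ 0 at y ∈ {0}; common: {0}.
  x = 1: f ≡ 0 at y ∈ ∅; g ≡ 0 at y ∈ {8}; common: ∅.
  x = 2: f ≡ 0 at y ∈ ∅; g ≡ 0 at y ∈ {5}; common: ∅.
  x = 3: f ≡ 0 at y ∈ ∅; g ≡ 0 at y ∈ {2}; common: ∅.
  x = 4: f ≡ 0 at y ∈ ∅; g ≡ 0 at y ∈ {10}; common: ∅.
  x = 5: f ≡ 0 at y ∈ ∅; g ≡ 0 at y ∈ {7}; common: ∅.
  x = 6: f ≡ 0 at y ∈ ∅; g ≡ 0 at y ∈ {4}; common: ∅.
  x = 7: f ≡ 0 at y ∈ ∅; g ≡ 0 at y ∈ {1}; common: ∅.
  x = 8: f ≡ 0 at y ∈ ∅; g ≡ 0 at y ∈ {9}; common: ∅.
  x = 9: f ≡ 0 at y ∈ ∅; g ≡ 0 at y ∈ {6}; common: ∅.
  x = 10: f ≡ 0 at y ∈ ∅; g ≡ 0 at y ∈ {3}; common: ∅.
Collecting: common zeros = {(0, 0)}, so the count is 1.
Comparison with the Bézout bound: 1 ≤ 1 = deg(f)·deg(g), as expected for curves with no common component (the bound is attained).


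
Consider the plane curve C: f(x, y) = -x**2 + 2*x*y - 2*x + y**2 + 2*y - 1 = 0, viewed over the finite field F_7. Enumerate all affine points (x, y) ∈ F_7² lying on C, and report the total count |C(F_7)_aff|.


Affine F_7-points: {(0, 2), (0, 3), (1, 4), (1, 6), (2, 2), (2, 6), (3, 1), (3, 5), (4, 1), (4, 3), (5, 4), (5, 5), (6, 0)}; count = 13.

For each of the 49 pairs (x, y) ∈ F_7², evaluate f(x, y) mod 7. Record the zeros.
  x = 0: [0↦6, 1↦2, 2↦0, 3↦0, 4↦2, 5↦6, 6↦5]  zeros at y ∈ {2, 3}
  x = 1: [0↦3, 1↦1, 2↦1, 3↦3, 4↦0, 5↦6, 6↦0]  zeros at y ∈ {4, 6}
  x = 2: [0↦5, 1↦5, 2↦0, 3↦4, 4↦3, 5↦4, 6↦0]  zeros at y ∈ {2, 6}
  x = 3: [0↦5, 1↦0, 2↦4, 3↦3, 4↦4, 5↦0, 6↦5]  zeros at y ∈ {1, 5}
  x = 4: [0↦3, 1↦0, 2↦6, 3↦0, 4↦3, 5↦1, 6↦1]  zeros at y ∈ {1, 3}
  x = 5: [0↦6, 1↦5, 2↦6, 3↦2, 4↦0, 5↦0, 6↦2]  zeros at y ∈ {4, 5}
  x = 6: [0↦0, 1↦1, 2↦4, 3↦2, 4↦2, 5↦4, 6↦1]  zeros at y ∈ {0}
Collecting zeros: affine points = {(0, 2), (0, 3), (1, 4), (1, 6), (2, 2), (2, 6), (3, 1), (3, 5), (4, 1), (4, 3), (5, 4), (5, 5), (6, 0)}.
Total count |C(F_7)_aff| = 13.


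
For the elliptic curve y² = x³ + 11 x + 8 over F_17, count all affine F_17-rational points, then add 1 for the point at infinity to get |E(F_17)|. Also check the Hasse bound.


Affine points = {(0, 5), (0, 12), (2, 2), (2, 15), (3, 0), (5, 1), (5, 16), (6, 1), (6, 16), (8, 8), (8, 9), (10, 8), (10, 9), (11, 7), (11, 10), (12, 7), (12, 10), (13, 6), (13, 11), (14, 4), (14, 13), (16, 8), (16, 9)}; affine count = 23; |E(F_17)| = 24.

Discriminant check: Δ ∝ 4a³ + 27b² = 4·11³ + 27·8² = 4·1331 + 27·64 ≡ 14 (mod 17). Nonzero ⇒ E is nonsingular.
For each x ∈ F_17, compute rhs = x³ + 11·x + 8 mod 17, then count y ∈ F_17 with y² ≡ rhs.
  x = 0: rhs = 8, matching y values: 5, 12 (2 points).
  x = 1: rhs = 3, matching y values: none (0 points).
  x = 2: rhs = 4, matching y values: 2, 15 (2 points).
  x = 3: rhs = 0, matching y values: 0 (1 points).
  x = 4: rhs = 14, matching y values: none (0 points).
  x = 5: rhs = 1, matching y values: 1, 16 (2 points).
  x = 6: rhs = 1, matching y values: 1, 16 (2 points).
  x = 7: rhs = 3, matching y values: none (0 points).
  x = 8: rhs = 13, matching y values: 8, 9 (2 points).
  x = 9: rhs = 3, matching y values: none (0 points).
  x = 10: rhs = 13, matching y values: 8, 9 (2 points).
  x = 11: rhs = 15, matching y values: 7, 10 (2 points).
  x = 12: rhs = 15, matching y values: 7, 10 (2 points).
  x = 13: rhs = 2, matching y values: 6, 11 (2 points).
  x = 14: rhs = 16, matching y values: 4, 13 (2 points).
  x = 15: rhs = 12, matching y values: none (0 points).
  x = 16: rhs = 13, matching y values: 8, 9 (2 points).
Total affine count: 23.
Full point count |E(F_17)| = 23 + 1 = 24.
Hasse bound: |24 − (17+1)| = |6| = 6 ≤ 2√17 ≈ 8.2462 ✓.


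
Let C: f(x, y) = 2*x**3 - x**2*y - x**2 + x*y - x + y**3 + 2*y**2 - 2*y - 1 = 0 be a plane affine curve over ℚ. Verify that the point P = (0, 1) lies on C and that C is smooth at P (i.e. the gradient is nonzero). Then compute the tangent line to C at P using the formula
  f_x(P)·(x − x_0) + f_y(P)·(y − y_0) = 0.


Tangent line at P: 5*y - 5 = 0.

Step 1: f(0, 1) = 0, so P lies on C.
Step 2: partial derivatives
  f_x(x, y) = 6*x**2 - 2*x*y - 2*x + y - 1, f_y(x, y) = -x**2 + x + 3*y**2 + 4*y - 2.
  f_x(P) = 0, f_y(P) = 5 (gradient nonzero, so P is smooth).
Step 3: tangent line at P: 0·(x − 0) + 5·(y − 1) = 0.
Expanding: 5*y - 5 = 0.


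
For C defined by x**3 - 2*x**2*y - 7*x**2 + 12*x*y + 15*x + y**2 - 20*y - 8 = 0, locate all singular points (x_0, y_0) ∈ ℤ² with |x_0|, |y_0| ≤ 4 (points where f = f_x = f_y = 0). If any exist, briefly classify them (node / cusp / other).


Singular points: {(3, 1)}; classification: cusp.

Compute partial derivatives:
  f_x = 3*x**2 - 4*x*y - 14*x + 12*y + 15.
  f_y = -2*x**2 + 12*x + 2*y - 20.
Scan x_0 ∈ {−4, ..., 4}. For each x_0, f_y(x_0, y) is a polynomial in y; find its integer roots y ∈ {−4, ..., 4}, then test f_x and f at those candidates.
  x = -4: f_y(-4, y) = 2*y - 100; no integer root y with |y| ≤ 4.
  x = -3: f_y(-3, y) = 2*y - 74; no integer root y with |y| ≤ 4.
  x = -2: f_y(-2, y) = 2*y - 52; no integer root y with |y| ≤ 4.
  x = -1: f_y(-1, y) = 2*y - 34; no integer root y with |y| ≤ 4.
  x = 0: f_y(0, y) = 2*y - 20; no integer root y with |y| ≤ 4.
  x = 1: f_y(1, y) = 2*y - 10; no integer root y with |y| ≤ 4.
  x = 2: f_y(2, y) = 2*y - 4; vanishes at y ∈ {2}. (2, 2): f_x = 7 ≠ 0.
  x = 3: f_y(3, y) = 2*y - 2; vanishes at y ∈ {1}. (3, 1): f_x = 0, f = 0 — SINGULAR.
  x = 4: f_y(4, y) = 2*y - 4; vanishes at y ∈ {2}. (4, 2): f_x = -1 ≠ 0.
Only singular point on the grid: (3, 1).
Classify: substitute x = 3 + u, y = 1 + v and expand: f = u**3 - 2*u**2*v + v**2.
No constant or linear terms (consistent with a singular point). Quadratic part: v**2. Cubic part: u**3 - 2*u**2*v.
The quadratic part v**2 is a perfect square, so there is a single (double) tangent line v = 0, i.e. y = 1. Restricting the cubic part to that line (v = 0) leaves u**3 ≠ 0, so f is not divisible by v and the branch is v² ≈ -u**3 to lowest order — this is a cusp.
Classification: cusp.


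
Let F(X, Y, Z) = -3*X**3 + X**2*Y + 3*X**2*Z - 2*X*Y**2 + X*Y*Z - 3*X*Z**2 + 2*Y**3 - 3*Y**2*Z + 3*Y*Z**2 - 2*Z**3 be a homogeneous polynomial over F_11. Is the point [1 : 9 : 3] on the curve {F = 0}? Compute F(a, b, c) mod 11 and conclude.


F(1,9,3) ≡ 1 (mod 11); P is NOT on the curve.

Evaluate F(1, 9, 3) term-by-term (mod 11).
  -3*X**3 ↦ -3·1·1·1 = -3
  X**2*Y ↦ 1·1·9·1 = 9
  3*X**2*Z ↦ 3·1·1·3 = 9
  -2*X*Y**2 ↦ -2·1·81·1 = -162
  X*Y*Z ↦ 1·1·9·3 = 27
  -3*X*Z**2 ↦ -3·1·1·9 = -27
  2*Y**3 ↦ 2·1·729·1 = 1458
  -3*Y**2*Z ↦ -3·1·81·3 = -729
  3*Y*Z**2 ↦ 3·1·9·9 = 243
  -2*Z**3 ↦ -2·1·1·27 = -54
Sum: F(1, 9, 3) = (-3) + (9) + (9) + (-162) + (27) + (-27) + (1458) + (-729) + (243) + (-54) = 771.
Reducing mod 11: 771 ≡ 1 (mod 11).
Since F(a, b, c) ≡ 1 ≠ 0 (mod 11), P does NOT lie on the curve.


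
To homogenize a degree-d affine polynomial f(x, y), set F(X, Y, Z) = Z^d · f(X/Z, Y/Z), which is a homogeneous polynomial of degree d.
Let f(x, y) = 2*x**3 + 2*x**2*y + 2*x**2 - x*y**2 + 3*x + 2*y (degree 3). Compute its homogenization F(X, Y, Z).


F(X, Y, Z) = 2*X**3 + 2*X**2*Y + 2*X**2*Z - X*Y**2 + 3*X*Z**2 + 2*Y*Z**2

deg(f) = 3.
Substitute x = X/Z, y = Y/Z into f, then multiply by Z^3.
  monomial 2·x^3·y^0 ↦ 2·X^3·Y^0·Z^0.
  monomial 2·x^2·y^1 ↦ 2·X^2·Y^1·Z^0.
  monomial 2·x^2·y^0 ↦ 2·X^2·Y^0·Z^1.
  monomial -1·x^1·y^2 ↦ -1·X^1·Y^2·Z^0.
  monomial 3·x^1·y^0 ↦ 3·X^1·Y^0·Z^2.
  monomial 2·x^0·y^1 ↦ 2·X^0·Y^1·Z^2.
Collecting: F(X, Y, Z) = 2*X**3 + 2*X**2*Y + 2*X**2*Z - X*Y**2 + 3*X*Z**2 + 2*Y*Z**2.


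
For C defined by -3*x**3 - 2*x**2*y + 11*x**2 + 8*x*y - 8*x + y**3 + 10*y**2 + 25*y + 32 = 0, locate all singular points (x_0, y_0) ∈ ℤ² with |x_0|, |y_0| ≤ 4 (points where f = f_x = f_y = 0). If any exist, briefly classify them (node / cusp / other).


Singular points: {(2, -3)}; classification: node.

Compute partial derivatives:
  f_x = -9*x**2 - 4*x*y + 22*x + 8*y - 8.
  f_y = -2*x**2 + 8*x + 3*y**2 + 20*y + 25.
Scan x_0 ∈ {−4, ..., 4}. For each x_0, f_y(x_0, y) is a polynomial in y; find its integer roots y ∈ {−4, ..., 4}, then test f_x and f at those candidates.
  x = -4: f_y(-4, y) = 3*y**2 + 20*y - 39; no integer root y with |y| ≤ 4.
  x = -3: f_y(-3, y) = 3*y**2 + 20*y - 17; no integer root y with |y| ≤ 4.
  x = -2: f_y(-2, y) = 3*y**2 + 20*y + 1; no integer root y with |y| ≤ 4.
  x = -1: f_y(-1, y) = 3*y**2 + 20*y + 15; no integer root y with |y| ≤ 4.
  x = 0: f_y(0, y) = 3*y**2 + 20*y + 25; no integer root y with |y| ≤ 4.
  x = 1: f_y(1, y) = 3*y**2 + 20*y + 31; no integer root y with |y| ≤ 4.
  x = 2: f_y(2, y) = 3*y**2 + 20*y + 33; vanishes at y ∈ {-3}. (2, -3): f_x = 0, f = 0 — SINGULAR.
  x = 3: f_y(3, y) = 3*y**2 + 20*y + 31; no integer root y with |y| ≤ 4.
  x = 4: f_y(4, y) = 3*y**2 + 20*y + 25; no integer root y with |y| ≤ 4.
Only singular point on the grid: (2, -3).
Classify: substitute x = 2 + u, y = -3 + v and expand: f = -3*u**3 - 2*u**2*v - u**2 + v**3 + v**2.
No constant or linear terms (consistent with a singular point). Quadratic part: -u**2 + v**2. Cubic part: -3*u**3 - 2*u**2*v + v**3.
The quadratic part v**2 - u**2 = (v − u)(v + u) splits into two distinct linear factors, so there are two distinct tangent lines y − -3 = ±(x − 2) — this is a node (ordinary double point).
Classification: node.


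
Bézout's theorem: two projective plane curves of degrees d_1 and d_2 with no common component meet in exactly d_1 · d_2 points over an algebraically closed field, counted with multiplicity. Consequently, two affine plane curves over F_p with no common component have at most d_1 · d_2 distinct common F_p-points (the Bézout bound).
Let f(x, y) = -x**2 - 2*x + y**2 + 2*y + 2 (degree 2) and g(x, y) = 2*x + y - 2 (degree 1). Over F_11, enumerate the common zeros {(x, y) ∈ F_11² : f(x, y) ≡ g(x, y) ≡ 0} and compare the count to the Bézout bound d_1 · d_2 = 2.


Common zeros: ∅; count = 0; Bézout bound = 2.

deg(f) = 2, deg(g) = 1, so Bézout bound = 2.
Scan x ∈ F_11. For each x, list the y ∈ F_11 with f(x, y) ≡ 0 and those with g(x, y) ≡ 0 (mod 11); the common zeros in that column are the intersection.
  x = 0: f ≡ 0 at y ∈ ∅; g ≡ 0 at y ∈ {2}; common: ∅.
  x = 1: f ≡ 0 at y ∈ ∅; g ≡ 0 at y ∈ {0}; common: ∅.
  x = 2: f ≡ 0 at y ∈ ∅; g ≡ 0 at y ∈ {9}; common: ∅.
  x = 3: f ≡ 0 at y ∈ {4, 5}; g ≡ 0 at y ∈ {7}; common: ∅.
  x = 4: f ≡ 0 at y ∈ {0, 9}; g ≡ 0 at y ∈ {5}; common: ∅.
  x = 5: f ≡ 0 at y ∈ {0, 9}; g ≡ 0 at y ∈ {3}; common: ∅.
  x = 6: f ≡ 0 at y ∈ {4, 5}; g ≡ 0 at y ∈ {1}; common: ∅.
  x = 7: f ≡ 0 at y ∈ ∅; g ≡ 0 at y ∈ {10}; common: ∅.
  x = 8: f ≡ 0 at y ∈ ∅; g ≡ 0 at y ∈ {8}; common: ∅.
  x = 9: f ≡ 0 at y ∈ ∅; g ≡ 0 at y ∈ {6}; common: ∅.
  x = 10: f ≡ 0 at y ∈ {2, 7}; g ≡ 0 at y ∈ {4}; common: ∅.
Collecting: common zeros = ∅, so the count is 0.
Comparison with the Bézout bound: 0 ≤ 2 = deg(f)·deg(g), as expected for curves with no common component (the affine F_11-count falls short of the bound because intersections may lie at infinity, over extension fields, or carry multiplicity).


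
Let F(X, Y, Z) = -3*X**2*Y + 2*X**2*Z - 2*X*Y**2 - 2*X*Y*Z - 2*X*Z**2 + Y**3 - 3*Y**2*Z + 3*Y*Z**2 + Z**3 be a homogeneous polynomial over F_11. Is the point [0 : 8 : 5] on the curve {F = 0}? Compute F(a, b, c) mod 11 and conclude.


F(0,8,5) ≡ 2 (mod 11); P is NOT on the curve.

Evaluate F(0, 8, 5) term-by-term (mod 11).
  -3*X**2*Y ↦ -3·0·8·1 = 0
  2*X**2*Z ↦ 2·0·1·5 = 0
  -2*X*Y**2 ↦ -2·0·64·1 = 0
  -2*X*Y*Z ↦ -2·0·8·5 = 0
  -2*X*Z**2 ↦ -2·0·1·25 = 0
  Y**3 ↦ 1·1·512·1 = 512
  -3*Y**2*Z ↦ -3·1·64·5 = -960
  3*Y*Z**2 ↦ 3·1·8·25 = 600
  Z**3 ↦ 1·1·1·125 = 125
Sum: F(0, 8, 5) = (0) + (0) + (0) + (0) + (0) + (512) + (-960) + (600) + (125) = 277.
Reducing mod 11: 277 ≡ 2 (mod 11).
Since F(a, b, c) ≡ 2 ≠ 0 (mod 11), P does NOT lie on the curve.


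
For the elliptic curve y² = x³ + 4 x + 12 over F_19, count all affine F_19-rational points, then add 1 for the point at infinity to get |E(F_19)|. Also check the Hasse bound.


Affine points = {(1, 6), (1, 13), (2, 3), (2, 16), (4, 4), (4, 15), (5, 9), (5, 10), (6, 9), (6, 10), (8, 9), (8, 10), (9, 6), (9, 13), (10, 8), (10, 11), (11, 0), (13, 0), (14, 0), (16, 7), (16, 12), (18, 8), (18, 11)}; affine count = 23; |E(F_19)| = 24.

Discriminant check: Δ ∝ 4a³ + 27b² = 4·4³ + 27·12² = 4·64 + 27·144 ≡ 2 (mod 19). Nonzero ⇒ E is nonsingular.
For each x ∈ F_19, compute rhs = x³ + 4·x + 12 mod 19, then count y ∈ F_19 with y² ≡ rhs.
  x = 0: rhs = 12, matching y values: none (0 points).
  x = 1: rhs = 17, matching y values: 6, 13 (2 points).
  x = 2: rhs = 9, matching y values: 3, 16 (2 points).
  x = 3: rhs = 13, matching y values: none (0 points).
  x = 4: rhs = 16, matching y values: 4, 15 (2 points).
  x = 5: rhs = 5, matching y values: 9, 10 (2 points).
  x = 6: rhs = 5, matching y values: 9, 10 (2 points).
  x = 7: rhs = 3, matching y values: none (0 points).
  x = 8: rhs = 5, matching y values: 9, 10 (2 points).
  x = 9: rhs = 17, matching y values: 6, 13 (2 points).
  x = 10: rhs = 7, matching y values: 8, 11 (2 points).
  x = 11: rhs = 0, matching y values: 0 (1 points).
  x = 12: rhs = 2, matching y values: none (0 points).
  x = 13: rhs = 0, matching y values: 0 (1 points).
  x = 14: rhs = 0, matching y values: 0 (1 points).
  x = 15: rhs = 8, matching y values: none (0 points).
  x = 16: rhs = 11, matching y values: 7, 12 (2 points).
  x = 17: rhs = 15, matching y values: none (0 points).
  x = 18: rhs = 7, matching y values: 8, 11 (2 points).
Total affine count: 23.
Full point count |E(F_19)| = 23 + 1 = 24.
Hasse bound: |24 − (19+1)| = |4| = 4 ≤ 2√19 ≈ 8.7178 ✓.


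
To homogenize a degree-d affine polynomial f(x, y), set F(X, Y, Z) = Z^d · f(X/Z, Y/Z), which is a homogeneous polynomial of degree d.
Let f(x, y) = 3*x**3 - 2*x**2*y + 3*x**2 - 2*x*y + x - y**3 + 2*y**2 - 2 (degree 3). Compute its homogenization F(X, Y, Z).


F(X, Y, Z) = 3*X**3 - 2*X**2*Y + 3*X**2*Z - 2*X*Y*Z + X*Z**2 - Y**3 + 2*Y**2*Z - 2*Z**3

deg(f) = 3.
Substitute x = X/Z, y = Y/Z into f, then multiply by Z^3.
  monomial 3·x^3·y^0 ↦ 3·X^3·Y^0·Z^0.
  monomial -2·x^2·y^1 ↦ -2·X^2·Y^1·Z^0.
  monomial 3·x^2·y^0 ↦ 3·X^2·Y^0·Z^1.
  monomial -2·x^1·y^1 ↦ -2·X^1·Y^1·Z^1.
  monomial 1·x^1·y^0 ↦ 1·X^1·Y^0·Z^2.
  monomial -1·x^0·y^3 ↦ -1·X^0·Y^3·Z^0.
  monomial 2·x^0·y^2 ↦ 2·X^0·Y^2·Z^1.
  monomial -2·x^0·y^0 ↦ -2·X^0·Y^0·Z^3.
Collecting: F(X, Y, Z) = 3*X**3 - 2*X**2*Y + 3*X**2*Z - 2*X*Y*Z + X*Z**2 - Y**3 + 2*Y**2*Z - 2*Z**3.


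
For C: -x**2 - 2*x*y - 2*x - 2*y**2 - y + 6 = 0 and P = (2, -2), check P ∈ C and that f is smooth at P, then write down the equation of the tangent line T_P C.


Tangent line at P: -2*x + 3*y + 10 = 0.

Step 1: f(2, -2) = 0, so P lies on C.
Step 2: partial derivatives
  f_x(x, y) = -2*x - 2*y - 2, f_y(x, y) = -2*x - 4*y - 1.
  f_x(P) = -2, f_y(P) = 3 (gradient nonzero, so P is smooth).
Step 3: tangent line at P: -2·(x − 2) + 3·(y − -2) = 0.
Expanding: -2*x + 3*y + 10 = 0.


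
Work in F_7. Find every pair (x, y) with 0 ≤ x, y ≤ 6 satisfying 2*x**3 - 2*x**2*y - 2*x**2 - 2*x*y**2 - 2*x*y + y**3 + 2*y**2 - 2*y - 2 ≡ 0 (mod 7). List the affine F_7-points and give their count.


Affine F_7-points: {(1, 1), (1, 3), (3, 4), (6, 2)}; count = 4.

For each of the 49 pairs (x, y) ∈ F_7², evaluate f(x, y) mod 7. Record the zeros.
  x = 0: [0↦5, 1↦6, 2↦3, 3↦2, 4↦2, 5↦2, 6↦1]  zeros at y ∈ ∅
  x = 1: [0↦5, 1↦0, 2↦1, 3↦0, 4↦3, 5↦2, 6↦3]  zeros at y ∈ {1, 3}
  x = 2: [0↦6, 1↦5, 2↦6, 3↦1, 4↦3, 5↦4, 6↦3]  zeros at y ∈ ∅
  x = 3: [0↦6, 1↦5, 2↦2, 3↦3, 4↦0, 5↦6, 6↦6]  zeros at y ∈ {4}
  x = 4: [0↦3, 1↦5, 2↦1, 3↦4, 4↦6, 5↦6, 6↦3]  zeros at y ∈ ∅
  x = 5: [0↦2, 1↦3, 2↦1, 3↦2, 4↦5, 5↦2, 6↦6]  zeros at y ∈ ∅
  x = 6: [0↦1, 1↦4, 2↦0, 3↦2, 4↦2, 5↦6, 6↦6]  zeros at y ∈ {2}
Collecting zeros: affine points = {(1, 1), (1, 3), (3, 4), (6, 2)}.
Total count |C(F_7)_aff| = 4.


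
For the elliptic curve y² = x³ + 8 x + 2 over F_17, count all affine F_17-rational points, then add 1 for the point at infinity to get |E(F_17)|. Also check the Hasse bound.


Affine points = {(0, 6), (0, 11), (2, 3), (2, 14), (3, 6), (3, 11), (4, 8), (4, 9), (8, 0), (9, 2), (9, 15), (13, 5), (13, 12), (14, 6), (14, 11)}; affine count = 15; |E(F_17)| = 16.

Discriminant check: Δ ∝ 4a³ + 27b² = 4·8³ + 27·2² = 4·512 + 27·4 ≡ 14 (mod 17). Nonzero ⇒ E is nonsingular.
For each x ∈ F_17, compute rhs = x³ + 8·x + 2 mod 17, then count y ∈ F_17 with y² ≡ rhs.
  x = 0: rhs = 2, matching y values: 6, 11 (2 points).
  x = 1: rhs = 11, matching y values: none (0 points).
  x = 2: rhs = 9, matching y values: 3, 14 (2 points).
  x = 3: rhs = 2, matching y values: 6, 11 (2 points).
  x = 4: rhs = 13, matching y values: 8, 9 (2 points).
  x = 5: rhs = 14, matching y values: none (0 points).
  x = 6: rhs = 11, matching y values: none (0 points).
  x = 7: rhs = 10, matching y values: none (0 points).
  x = 8: rhs = 0, matching y values: 0 (1 points).
  x = 9: rhs = 4, matching y values: 2, 15 (2 points).
  x = 10: rhs = 11, matching y values: none (0 points).
  x = 11: rhs = 10, matching y values: none (0 points).
  x = 12: rhs = 7, matching y values: none (0 points).
  x = 13: rhs = 8, matching y values: 5, 12 (2 points).
  x = 14: rhs = 2, matching y values: 6, 11 (2 points).
  x = 15: rhs = 12, matching y values: none (0 points).
  x = 16: rhs = 10, matching y values: none (0 points).
Total affine count: 15.
Full point count |E(F_17)| = 15 + 1 = 16.
Hasse bound: |16 − (17+1)| = |-2| = 2 ≤ 2√17 ≈ 8.2462 ✓.


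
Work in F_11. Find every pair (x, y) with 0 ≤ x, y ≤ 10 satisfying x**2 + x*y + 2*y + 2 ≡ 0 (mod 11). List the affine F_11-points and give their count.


Affine F_11-points: {(0, 10), (1, 10), (2, 4), (3, 0), (4, 8), (5, 4), (6, 9), (7, 9), (8, 0), (10, 8)}; count = 10.

For each of the 121 pairs (x, y) ∈ F_11², evaluate f(x, y) mod 11. Record the zeros.
  x = 0: [0↦2, 1↦4, 2↦6, 3↦8, 4↦10, 5↦1, 6↦3, 7↦5, 8↦7, 9↦9, 10↦0]  zeros at y ∈ {10}
  x = 1: [0↦3, 1↦6, 2↦9, 3↦1, 4↦4, 5↦7, 6↦10, 7↦2, 8↦5, 9↦8, 10↦0]  zeros at y ∈ {10}
  x = 2: [0↦6, 1↦10, 2↦3, 3↦7, 4↦0, 5↦4, 6↦8, 7↦1, 8↦5, 9↦9, 10↦2]  zeros at y ∈ {4}
  x = 3: [0↦0, 1↦5, 2↦10, 3↦4, 4↦9, 5↦3, 6↦8, 7↦2, 8↦7, 9↦1, 10↦6]  zeros at y ∈ {0}
  x = 4: [0↦7, 1↦2, 2↦8, 3↦3, 4↦9, 5↦4, 6↦10, 7↦5, 8↦0, 9↦6, 10↦1]  zeros at y ∈ {8}
  x = 5: [0↦5, 1↦1, 2↦8, 3↦4, 4↦0, 5↦7, 6↦3, 7↦10, 8↦6, 9↦2, 10↦9]  zeros at y ∈ {4}
  x = 6: [0↦5, 1↦2, 2↦10, 3↦7, 4↦4, 5↦1, 6↦9, 7↦6, 8↦3, 9↦0, 10↦8]  zeros at y ∈ {9}
  x = 7: [0↦7, 1↦5, 2↦3, 3↦1, 4↦10, 5↦8, 6↦6, 7↦4, 8↦2, 9↦0, 10↦9]  zeros at y ∈ {9}
  x = 8: [0↦0, 1↦10, 2↦9, 3↦8, 4↦7, 5↦6, 6↦5, 7↦4, 8↦3, 9↦2, 10↦1]  zeros at y ∈ {0}
  x = 9: [0↦6, 1↦6, 2↦6, 3↦6, 4↦6, 5↦6, 6↦6, 7↦6, 8↦6, 9↦6, 10↦6]  zeros at y ∈ ∅
  x = 10: [0↦3, 1↦4, 2↦5, 3↦6, 4↦7, 5↦8, 6↦9, 7↦10, 8↦0, 9↦1, 10↦2]  zeros at y ∈ {8}
Collecting zeros: affine points = {(0, 10), (1, 10), (2, 4), (3, 0), (4, 8), (5, 4), (6, 9), (7, 9), (8, 0), (10, 8)}.
Total count |C(F_11)_aff| = 10.


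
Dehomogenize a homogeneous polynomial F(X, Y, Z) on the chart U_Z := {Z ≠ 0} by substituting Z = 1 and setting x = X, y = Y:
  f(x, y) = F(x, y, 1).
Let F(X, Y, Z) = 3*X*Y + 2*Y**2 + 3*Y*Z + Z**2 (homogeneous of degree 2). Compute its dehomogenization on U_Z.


f(x, y) = 3*x*y + 2*y**2 + 3*y + 1

On U_Z we set Z = 1. Each monomial c·X^i·Y^j·Z^k in F becomes c·x^i·y^j·1^k = c·x^i·y^j.
Substituting Z = 1: F(X, Y, 1) = 3*x*y + 2*y**2 + 3*y + 1.
Note: deg(f) ≤ deg(F) = 2; strict inequality happens when F is divisible by Z (lost terms).


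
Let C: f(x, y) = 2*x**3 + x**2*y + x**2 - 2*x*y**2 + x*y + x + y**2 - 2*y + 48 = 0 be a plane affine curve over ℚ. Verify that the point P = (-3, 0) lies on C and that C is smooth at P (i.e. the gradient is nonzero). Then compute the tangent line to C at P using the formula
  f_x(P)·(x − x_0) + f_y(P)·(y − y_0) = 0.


Tangent line at P: 49*x + 4*y + 147 = 0.

Step 1: f(-3, 0) = 0, so P lies on C.
Step 2: partial derivatives
  f_x(x, y) = 6*x**2 + 2*x*y + 2*x - 2*y**2 + y + 1, f_y(x, y) = x**2 - 4*x*y + x + 2*y - 2.
  f_x(P) = 49, f_y(P) = 4 (gradient nonzero, so P is smooth).
Step 3: tangent line at P: 49·(x − -3) + 4·(y − 0) = 0.
Expanding: 49*x + 4*y + 147 = 0.


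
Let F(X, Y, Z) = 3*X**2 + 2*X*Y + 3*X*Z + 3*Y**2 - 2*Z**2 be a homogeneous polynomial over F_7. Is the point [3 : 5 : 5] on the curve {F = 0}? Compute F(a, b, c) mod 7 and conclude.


F(3,5,5) ≡ 1 (mod 7); P is NOT on the curve.

Evaluate F(3, 5, 5) term-by-term (mod 7).
  3*X**2 ↦ 3·9·1·1 = 27
  2*X*Y ↦ 2·3·5·1 = 30
  3*X*Z ↦ 3·3·1·5 = 45
  3*Y**2 ↦ 3·1·25·1 = 75
  -2*Z**2 ↦ -2·1·1·25 = -50
Sum: F(3, 5, 5) = (27) + (30) + (45) + (75) + (-50) = 127.
Reducing mod 7: 127 ≡ 1 (mod 7).
Since F(a, b, c) ≡ 1 ≠ 0 (mod 7), P does NOT lie on the curve.


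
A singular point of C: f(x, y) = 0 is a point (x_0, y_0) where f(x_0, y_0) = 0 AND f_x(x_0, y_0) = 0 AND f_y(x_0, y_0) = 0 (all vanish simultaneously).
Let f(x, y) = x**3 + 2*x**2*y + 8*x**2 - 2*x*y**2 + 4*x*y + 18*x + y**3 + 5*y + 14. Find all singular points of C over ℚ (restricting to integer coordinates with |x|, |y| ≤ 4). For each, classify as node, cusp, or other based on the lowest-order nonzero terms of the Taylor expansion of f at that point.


Singular points: {(-2, -1)}; classification: cusp.

Compute partial derivatives:
  f_x = 3*x**2 + 4*x*y + 16*x - 2*y**2 + 4*y + 18.
  f_y = 2*x**2 - 4*x*y + 4*x + 3*y**2 + 5.
Scan x_0 ∈ {−4, ..., 4}. For each x_0, f_y(x_0, y) is a polynomial in y; find its integer roots y ∈ {−4, ..., 4}, then test f_x and f at those candidates.
  x = -4: f_y(-4, y) = 3*y**2 + 16*y + 21; vanishes at y ∈ {-3}. (-4, -3): f_x = 20 ≠ 0.
  x = -3: f_y(-3, y) = 3*y**2 + 12*y + 11; no integer root y with |y| ≤ 4.
  x = -2: f_y(-2, y) = 3*y**2 + 8*y + 5; vanishes at y ∈ {-1}. (-2, -1): f_x = 0, f = 0 — SINGULAR.
  x = -1: f_y(-1, y) = 3*y**2 + 4*y + 3; no integer root y with |y| ≤ 4.
  x = 0: f_y(0, y) = 3*y**2 + 5; no integer root y with |y| ≤ 4.
  x = 1: f_y(1, y) = 3*y**2 - 4*y + 11; no integer root y with |y| ≤ 4.
  x = 2: f_y(2, y) = 3*y**2 - 8*y + 21; no integer root y with |y| ≤ 4.
  x = 3: f_y(3, y) = 3*y**2 - 12*y + 35; no integer root y with |y| ≤ 4.
  x = 4: f_y(4, y) = 3*y**2 - 16*y + 53; no integer root y with |y| ≤ 4.
Only singular point on the grid: (-2, -1).
Classify: substitute x = -2 + u, y = -1 + v and expand: f = u**3 + 2*u**2*v - 2*u*v**2 + v**3 + v**2.
No constant or linear terms (consistent with a singular point). Quadratic part: v**2. Cubic part: u**3 + 2*u**2*v - 2*u*v**2 + v**3.
The quadratic part v**2 is a perfect square, so there is a single (double) tangent line v = 0, i.e. y = -1. Restricting the cubic part to that line (v = 0) leaves u**3 ≠ 0, so f is not divisible by v and the branch is v² ≈ -u**3 to lowest order — this is a cusp.
Classification: cusp.


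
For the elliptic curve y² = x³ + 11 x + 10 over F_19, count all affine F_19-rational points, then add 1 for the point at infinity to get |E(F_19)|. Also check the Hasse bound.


Affine points = {(4, 2), (4, 17), (5, 0), (6, 8), (6, 11), (14, 1), (14, 18), (15, 4), (15, 15), (16, 8), (16, 11), (18, 6), (18, 13)}; affine count = 13; |E(F_19)| = 14.

Discriminant check: Δ ∝ 4a³ + 27b² = 4·11³ + 27·10² = 4·1331 + 27·100 ≡ 6 (mod 19). Nonzero ⇒ E is nonsingular.
For each x ∈ F_19, compute rhs = x³ + 11·x + 10 mod 19, then count y ∈ F_19 with y² ≡ rhs.
  x = 0: rhs = 10, matching y values: none (0 points).
  x = 1: rhs = 3, matching y values: none (0 points).
  x = 2: rhs = 2, matching y values: none (0 points).
  x = 3: rhs = 13, matching y values: none (0 points).
  x = 4: rhs = 4, matching y values: 2, 17 (2 points).
  x = 5: rhs = 0, matching y values: 0 (1 points).
  x = 6: rhs = 7, matching y values: 8, 11 (2 points).
  x = 7: rhs = 12, matching y values: none (0 points).
  x = 8: rhs = 2, matching y values: none (0 points).
  x = 9: rhs = 2, matching y values: none (0 points).
  x = 10: rhs = 18, matching y values: none (0 points).
  x = 11: rhs = 18, matching y values: none (0 points).
  x = 12: rhs = 8, matching y values: none (0 points).
  x = 13: rhs = 13, matching y values: none (0 points).
  x = 14: rhs = 1, matching y values: 1, 18 (2 points).
  x = 15: rhs = 16, matching y values: 4, 15 (2 points).
  x = 16: rhs = 7, matching y values: 8, 11 (2 points).
  x = 17: rhs = 18, matching y values: none (0 points).
  x = 18: rhs = 17, matching y values: 6, 13 (2 points).
Total affine count: 13.
Full point count |E(F_19)| = 13 + 1 = 14.
Hasse bound: |14 − (19+1)| = |-6| = 6 ≤ 2√19 ≈ 8.7178 ✓.


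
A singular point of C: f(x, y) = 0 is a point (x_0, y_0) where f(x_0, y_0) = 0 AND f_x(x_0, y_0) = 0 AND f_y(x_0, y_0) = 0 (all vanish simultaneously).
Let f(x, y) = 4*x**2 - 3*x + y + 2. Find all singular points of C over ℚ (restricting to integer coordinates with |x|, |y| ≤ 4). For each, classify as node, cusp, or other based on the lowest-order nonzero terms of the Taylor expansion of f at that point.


No singular points in the scanned grid; C is smooth there.

Compute partial derivatives:
  f_x = 8*x - 3.
  f_y = 1.
f_y = 1 is a nonzero constant, so f_y never vanishes: no point (x, y) can satisfy f = f_x = f_y = 0. In particular no (x, y) ∈ {−4, ..., 4}² is singular; the curve is smooth.


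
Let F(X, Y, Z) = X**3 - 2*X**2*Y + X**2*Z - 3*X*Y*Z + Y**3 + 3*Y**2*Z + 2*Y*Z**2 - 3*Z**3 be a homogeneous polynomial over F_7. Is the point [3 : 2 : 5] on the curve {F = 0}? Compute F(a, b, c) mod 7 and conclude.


F(3,2,5) ≡ 5 (mod 7); P is NOT on the curve.

Evaluate F(3, 2, 5) term-by-term (mod 7).
  X**3 ↦ 1·27·1·1 = 27
  -2*X**2*Y ↦ -2·9·2·1 = -36
  X**2*Z ↦ 1·9·1·5 = 45
  -3*X*Y*Z ↦ -3·3·2·5 = -90
  Y**3 ↦ 1·1·8·1 = 8
  3*Y**2*Z ↦ 3·1·4·5 = 60
  2*Y*Z**2 ↦ 2·1·2·25 = 100
  -3*Z**3 ↦ -3·1·1·125 = -375
Sum: F(3, 2, 5) = (27) + (-36) + (45) + (-90) + (8) + (60) + (100) + (-375) = -261.
Reducing mod 7: -261 ≡ 5 (mod 7).
Since F(a, b, c) ≡ 5 ≠ 0 (mod 7), P does NOT lie on the curve.


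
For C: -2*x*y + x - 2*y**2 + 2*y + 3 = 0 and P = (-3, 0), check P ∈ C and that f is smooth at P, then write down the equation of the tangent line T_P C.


Tangent line at P: x + 8*y + 3 = 0.

Step 1: f(-3, 0) = 0, so P lies on C.
Step 2: partial derivatives
  f_x(x, y) = 1 - 2*y, f_y(x, y) = -2*x - 4*y + 2.
  f_x(P) = 1, f_y(P) = 8 (gradient nonzero, so P is smooth).
Step 3: tangent line at P: 1·(x − -3) + 8·(y − 0) = 0.
Expanding: x + 8*y + 3 = 0.


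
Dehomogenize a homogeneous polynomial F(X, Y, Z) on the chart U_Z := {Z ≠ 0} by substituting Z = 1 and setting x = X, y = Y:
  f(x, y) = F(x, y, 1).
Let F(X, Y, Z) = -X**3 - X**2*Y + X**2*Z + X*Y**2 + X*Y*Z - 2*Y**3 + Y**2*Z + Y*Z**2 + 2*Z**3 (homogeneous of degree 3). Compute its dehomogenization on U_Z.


f(x, y) = -x**3 - x**2*y + x**2 + x*y**2 + x*y - 2*y**3 + y**2 + y + 2

On U_Z we set Z = 1. Each monomial c·X^i·Y^j·Z^k in F becomes c·x^i·y^j·1^k = c·x^i·y^j.
Substituting Z = 1: F(X, Y, 1) = -x**3 - x**2*y + x**2 + x*y**2 + x*y - 2*y**3 + y**2 + y + 2.
Note: deg(f) ≤ deg(F) = 3; strict inequality happens when F is divisible by Z (lost terms).


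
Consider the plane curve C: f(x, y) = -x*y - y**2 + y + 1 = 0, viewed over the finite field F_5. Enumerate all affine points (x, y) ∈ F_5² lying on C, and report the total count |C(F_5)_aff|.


Affine F_5-points: {(0, 3), (1, 1), (1, 4), (2, 2)}; count = 4.

For each of the 25 pairs (x, y) ∈ F_5², evaluate f(x, y) mod 5. Record the zeros.
  x = 0: [0↦1, 1↦1, 2↦4, 3↦0, 4↦4]  zeros at y ∈ {3}
  x = 1: [0↦1, 1↦0, 2↦2, 3↦2, 4↦0]  zeros at y ∈ {1, 4}
  x = 2: [0↦1, 1↦4, 2↦0, 3↦4, 4↦1]  zeros at y ∈ {2}
  x = 3: [0↦1, 1↦3, 2↦3, 3↦1, 4↦2]  zeros at y ∈ ∅
  x = 4: [0↦1, 1↦2, 2↦1, 3↦3, 4↦3]  zeros at y ∈ ∅
Collecting zeros: affine points = {(0, 3), (1, 1), (1, 4), (2, 2)}.
Total count |C(F_5)_aff| = 4.


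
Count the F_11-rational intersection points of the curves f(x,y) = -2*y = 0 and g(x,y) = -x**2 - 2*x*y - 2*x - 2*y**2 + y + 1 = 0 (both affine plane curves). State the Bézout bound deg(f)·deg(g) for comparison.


Common zeros: ∅; count = 0; Bézout bound = 2.

deg(f) = 1, deg(g) = 2, so Bézout bound = 2.
Scan x ∈ F_11. For each x, list the y ∈ F_11 with f(x, y) ≡ 0 and those with g(x, y) ≡ 0 (mod 11); the common zeros in that column are the intersection.
  x = 0: f ≡ 0 at y ∈ {0}; g ≡ 0 at y ∈ {1, 5}; common: ∅.
  x = 1: f ≡ 0 at y ∈ {0}; g ≡ 0 at y ∈ ∅; common: ∅.
  x = 2: f ≡ 0 at y ∈ {0}; g ≡ 0 at y ∈ ∅; common: ∅.
  x = 3: f ≡ 0 at y ∈ {0}; g ≡ 0 at y ∈ {4, 10}; common: ∅.
  x = 4: f ≡ 0 at y ∈ {0}; g ≡ 0 at y ∈ ∅; common: ∅.
  x = 5: f ≡ 0 at y ∈ {0}; g ≡ 0 at y ∈ ∅; common: ∅.
  x = 6: f ≡ 0 at y ∈ {0}; g ≡ 0 at y ∈ {2, 9}; common: ∅.
  x = 7: f ≡ 0 at y ∈ {0}; g ≡ 0 at y ∈ {1, 9}; common: ∅.
  x = 8: f ≡ 0 at y ∈ {0}; g ≡ 0 at y ∈ {10}; common: ∅.
  x = 9: f ≡ 0 at y ∈ {0}; g ≡ 0 at y ∈ {4}; common: ∅.
  x = 10: f ≡ 0 at y ∈ {0}; g ≡ 0 at y ∈ {2, 5}; common: ∅.
Collecting: common zeros = ∅, so the count is 0.
Comparison with the Bézout bound: 0 ≤ 2 = deg(f)·deg(g), as expected for curves with no common component (the affine F_11-count falls short of the bound because intersections may lie at infinity, over extension fields, or carry multiplicity).


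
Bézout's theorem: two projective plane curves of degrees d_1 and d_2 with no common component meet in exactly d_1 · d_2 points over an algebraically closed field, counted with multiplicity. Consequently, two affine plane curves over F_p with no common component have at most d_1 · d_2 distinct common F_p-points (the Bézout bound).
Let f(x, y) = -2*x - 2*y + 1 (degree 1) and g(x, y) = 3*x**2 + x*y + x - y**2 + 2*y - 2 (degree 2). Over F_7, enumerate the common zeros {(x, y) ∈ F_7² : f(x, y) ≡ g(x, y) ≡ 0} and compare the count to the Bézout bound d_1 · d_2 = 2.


Common zeros: {(5, 6)}; count = 1; Bézout bound = 2.

deg(f) = 1, deg(g) = 2, so Bézout bound = 2.
Scan x ∈ F_7. For each x, list the y ∈ F_7 with f(x, y) ≡ 0 and those with g(x, y) ≡ 0 (mod 7); the common zeros in that column are the intersection.
  x = 0: f ≡ 0 at y ∈ {4}; g ≡ 0 at y ∈ ∅; common: ∅.
  x = 1: f ≡ 0 at y ∈ {3}; g ≡ 0 at y ∈ ∅; common: ∅.
  x = 2: f ≡ 0 at y ∈ {2}; g ≡ 0 at y ∈ {5, 6}; common: ∅.
  x = 3: f ≡ 0 at y ∈ {1}; g ≡ 0 at y ∈ {0, 5}; common: ∅.
  x = 4: f ≡ 0 at y ∈ {0}; g ≡ 0 at y ∈ ∅; common: ∅.
  x = 5: f ≡ 0 at y ∈ {6}; g ≡ 0 at y ∈ {1, 6}; common: {6}.
  x = 6: f ≡ 0 at y ∈ {5}; g ≡ 0 at y ∈ {0, 1}; common: ∅.
Collecting: common zeros = {(5, 6)}, so the count is 1.
Comparison with the Bézout bound: 1 ≤ 2 = deg(f)·deg(g), as expected for curves with no common component (the affine F_7-count falls short of the bound because intersections may lie at infinity, over extension fields, or carry multiplicity).
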